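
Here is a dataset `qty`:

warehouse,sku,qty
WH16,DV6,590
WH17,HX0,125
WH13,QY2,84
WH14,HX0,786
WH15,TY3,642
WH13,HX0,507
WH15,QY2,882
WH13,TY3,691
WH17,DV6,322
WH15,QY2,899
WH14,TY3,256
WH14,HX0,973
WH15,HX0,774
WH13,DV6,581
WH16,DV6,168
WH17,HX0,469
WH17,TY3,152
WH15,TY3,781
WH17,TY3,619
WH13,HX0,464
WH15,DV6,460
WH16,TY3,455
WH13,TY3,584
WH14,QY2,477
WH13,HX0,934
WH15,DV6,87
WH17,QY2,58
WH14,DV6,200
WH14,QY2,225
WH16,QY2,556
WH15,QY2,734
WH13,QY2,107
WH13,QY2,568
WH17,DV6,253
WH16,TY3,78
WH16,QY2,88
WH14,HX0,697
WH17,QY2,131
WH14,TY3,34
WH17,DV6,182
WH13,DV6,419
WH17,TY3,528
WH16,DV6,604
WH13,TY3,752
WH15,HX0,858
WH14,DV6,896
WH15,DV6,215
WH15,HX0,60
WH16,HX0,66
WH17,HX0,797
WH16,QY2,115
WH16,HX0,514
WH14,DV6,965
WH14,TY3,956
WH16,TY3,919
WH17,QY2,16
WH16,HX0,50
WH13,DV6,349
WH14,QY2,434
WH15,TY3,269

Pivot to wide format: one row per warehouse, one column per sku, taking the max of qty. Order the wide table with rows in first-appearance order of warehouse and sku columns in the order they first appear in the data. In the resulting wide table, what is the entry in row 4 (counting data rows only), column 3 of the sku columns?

477

With rows in first-appearance order of warehouse, row 4 is warehouse=WH14. sku columns in first-appearance order: DV6, HX0, QY2, TY3; column 3 is QY2.
Long rows with warehouse=WH14, sku=QY2: max(477, 225, 434) = 477.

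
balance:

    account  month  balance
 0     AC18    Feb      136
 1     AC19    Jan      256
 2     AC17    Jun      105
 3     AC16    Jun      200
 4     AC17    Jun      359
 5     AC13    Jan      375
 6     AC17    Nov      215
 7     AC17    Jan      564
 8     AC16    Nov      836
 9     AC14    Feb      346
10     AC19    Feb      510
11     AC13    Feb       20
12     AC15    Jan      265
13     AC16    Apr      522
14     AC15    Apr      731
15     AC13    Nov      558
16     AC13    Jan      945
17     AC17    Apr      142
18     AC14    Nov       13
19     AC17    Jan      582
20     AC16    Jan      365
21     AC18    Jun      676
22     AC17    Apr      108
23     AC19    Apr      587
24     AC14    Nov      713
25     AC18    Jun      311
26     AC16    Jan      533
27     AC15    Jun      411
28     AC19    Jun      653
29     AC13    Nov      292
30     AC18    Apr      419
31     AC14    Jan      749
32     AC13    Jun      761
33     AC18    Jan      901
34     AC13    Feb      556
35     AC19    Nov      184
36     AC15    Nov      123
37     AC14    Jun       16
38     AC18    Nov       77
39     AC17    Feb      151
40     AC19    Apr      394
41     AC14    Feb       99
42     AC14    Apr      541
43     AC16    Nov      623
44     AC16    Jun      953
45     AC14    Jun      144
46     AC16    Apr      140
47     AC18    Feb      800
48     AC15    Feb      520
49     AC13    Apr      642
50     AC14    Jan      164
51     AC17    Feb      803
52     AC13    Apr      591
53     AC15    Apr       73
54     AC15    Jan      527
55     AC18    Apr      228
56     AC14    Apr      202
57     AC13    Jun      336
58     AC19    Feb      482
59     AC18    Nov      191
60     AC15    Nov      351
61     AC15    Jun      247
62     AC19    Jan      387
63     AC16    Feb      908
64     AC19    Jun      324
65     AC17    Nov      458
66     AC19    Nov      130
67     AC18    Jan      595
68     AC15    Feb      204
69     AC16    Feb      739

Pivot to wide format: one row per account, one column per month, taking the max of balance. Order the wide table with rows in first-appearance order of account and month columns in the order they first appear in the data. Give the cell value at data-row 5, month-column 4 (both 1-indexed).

558

With rows in first-appearance order of account, row 5 is account=AC13. month columns in first-appearance order: Feb, Jan, Jun, Nov, Apr; column 4 is Nov.
Long rows with account=AC13, month=Nov: max(558, 292) = 558.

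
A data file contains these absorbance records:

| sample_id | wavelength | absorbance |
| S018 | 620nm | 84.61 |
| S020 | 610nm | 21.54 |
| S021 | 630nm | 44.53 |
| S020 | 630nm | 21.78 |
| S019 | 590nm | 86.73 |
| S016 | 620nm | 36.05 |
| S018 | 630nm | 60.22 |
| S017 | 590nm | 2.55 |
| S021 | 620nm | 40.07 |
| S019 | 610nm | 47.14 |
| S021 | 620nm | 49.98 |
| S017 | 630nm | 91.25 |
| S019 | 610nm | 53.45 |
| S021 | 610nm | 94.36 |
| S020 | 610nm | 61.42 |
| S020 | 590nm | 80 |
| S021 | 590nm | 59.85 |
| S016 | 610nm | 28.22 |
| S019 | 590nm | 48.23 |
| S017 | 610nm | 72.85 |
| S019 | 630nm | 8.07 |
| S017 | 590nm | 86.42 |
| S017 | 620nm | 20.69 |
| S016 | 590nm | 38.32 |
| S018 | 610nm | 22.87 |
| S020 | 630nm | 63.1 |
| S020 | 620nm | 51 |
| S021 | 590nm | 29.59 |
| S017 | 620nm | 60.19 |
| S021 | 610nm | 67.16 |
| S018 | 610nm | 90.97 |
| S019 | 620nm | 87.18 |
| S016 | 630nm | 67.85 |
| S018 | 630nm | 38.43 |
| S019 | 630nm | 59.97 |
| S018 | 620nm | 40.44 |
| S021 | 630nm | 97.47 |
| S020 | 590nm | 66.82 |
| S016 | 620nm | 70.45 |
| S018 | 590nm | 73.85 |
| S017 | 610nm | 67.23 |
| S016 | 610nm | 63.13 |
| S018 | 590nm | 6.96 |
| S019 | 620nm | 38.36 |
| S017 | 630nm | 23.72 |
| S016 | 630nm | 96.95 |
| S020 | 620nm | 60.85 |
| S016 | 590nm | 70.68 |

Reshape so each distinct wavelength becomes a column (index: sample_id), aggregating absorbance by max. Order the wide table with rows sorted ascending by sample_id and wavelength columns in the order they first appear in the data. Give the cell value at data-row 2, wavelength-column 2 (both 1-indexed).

72.85

With rows sorted ascending by sample_id, row 2 is sample_id=S017. wavelength columns in first-appearance order: 620nm, 610nm, 630nm, 590nm; column 2 is 610nm.
Long rows with sample_id=S017, wavelength=610nm: max(72.85, 67.23) = 72.85.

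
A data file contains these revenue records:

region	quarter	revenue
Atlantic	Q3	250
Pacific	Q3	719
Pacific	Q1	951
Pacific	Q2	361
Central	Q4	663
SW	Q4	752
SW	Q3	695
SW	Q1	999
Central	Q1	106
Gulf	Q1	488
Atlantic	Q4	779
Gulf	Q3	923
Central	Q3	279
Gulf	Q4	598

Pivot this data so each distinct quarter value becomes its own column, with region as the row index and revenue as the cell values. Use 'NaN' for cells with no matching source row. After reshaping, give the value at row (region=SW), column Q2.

No long-format row has region=SW and quarter=Q2, so the cell is NaN.

NaN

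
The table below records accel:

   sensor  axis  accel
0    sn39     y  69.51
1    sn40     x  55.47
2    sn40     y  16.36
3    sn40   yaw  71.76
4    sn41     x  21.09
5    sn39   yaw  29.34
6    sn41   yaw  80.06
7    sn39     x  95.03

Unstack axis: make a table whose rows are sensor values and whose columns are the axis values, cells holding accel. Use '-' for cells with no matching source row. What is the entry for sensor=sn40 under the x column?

The long row with sensor=sn40, axis=x has accel=55.47.

55.47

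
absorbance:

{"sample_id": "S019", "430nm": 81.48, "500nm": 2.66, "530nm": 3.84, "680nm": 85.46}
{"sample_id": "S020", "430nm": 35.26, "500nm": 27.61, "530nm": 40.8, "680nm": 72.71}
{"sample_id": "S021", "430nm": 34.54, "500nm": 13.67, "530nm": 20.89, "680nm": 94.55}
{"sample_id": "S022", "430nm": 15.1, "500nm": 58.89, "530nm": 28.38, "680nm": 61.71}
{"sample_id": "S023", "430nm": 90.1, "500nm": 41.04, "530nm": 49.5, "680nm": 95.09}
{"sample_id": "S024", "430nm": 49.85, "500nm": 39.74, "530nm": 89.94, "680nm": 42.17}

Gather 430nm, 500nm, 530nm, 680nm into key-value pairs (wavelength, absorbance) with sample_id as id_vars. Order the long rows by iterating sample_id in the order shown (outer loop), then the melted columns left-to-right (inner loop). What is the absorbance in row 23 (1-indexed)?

89.94

24 rows total (6 × 4). Row 23: index ⌊(23-1)/4⌋ = 5 into sample_id → S024; (23-1) mod 4 = 2 into the melted columns → 530nm.
So row 23 is (S024, 530nm, 89.94); absorbance = 89.94.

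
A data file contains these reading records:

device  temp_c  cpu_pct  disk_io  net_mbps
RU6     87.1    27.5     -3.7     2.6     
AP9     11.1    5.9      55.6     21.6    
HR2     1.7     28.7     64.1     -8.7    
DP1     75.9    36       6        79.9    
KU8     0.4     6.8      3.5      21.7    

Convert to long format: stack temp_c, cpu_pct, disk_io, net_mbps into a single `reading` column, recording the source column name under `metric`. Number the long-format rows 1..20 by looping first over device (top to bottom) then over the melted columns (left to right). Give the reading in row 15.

6

20 rows total (5 × 4). Row 15: index ⌊(15-1)/4⌋ = 3 into device → DP1; (15-1) mod 4 = 2 into the melted columns → disk_io.
So row 15 is (DP1, disk_io, 6); reading = 6.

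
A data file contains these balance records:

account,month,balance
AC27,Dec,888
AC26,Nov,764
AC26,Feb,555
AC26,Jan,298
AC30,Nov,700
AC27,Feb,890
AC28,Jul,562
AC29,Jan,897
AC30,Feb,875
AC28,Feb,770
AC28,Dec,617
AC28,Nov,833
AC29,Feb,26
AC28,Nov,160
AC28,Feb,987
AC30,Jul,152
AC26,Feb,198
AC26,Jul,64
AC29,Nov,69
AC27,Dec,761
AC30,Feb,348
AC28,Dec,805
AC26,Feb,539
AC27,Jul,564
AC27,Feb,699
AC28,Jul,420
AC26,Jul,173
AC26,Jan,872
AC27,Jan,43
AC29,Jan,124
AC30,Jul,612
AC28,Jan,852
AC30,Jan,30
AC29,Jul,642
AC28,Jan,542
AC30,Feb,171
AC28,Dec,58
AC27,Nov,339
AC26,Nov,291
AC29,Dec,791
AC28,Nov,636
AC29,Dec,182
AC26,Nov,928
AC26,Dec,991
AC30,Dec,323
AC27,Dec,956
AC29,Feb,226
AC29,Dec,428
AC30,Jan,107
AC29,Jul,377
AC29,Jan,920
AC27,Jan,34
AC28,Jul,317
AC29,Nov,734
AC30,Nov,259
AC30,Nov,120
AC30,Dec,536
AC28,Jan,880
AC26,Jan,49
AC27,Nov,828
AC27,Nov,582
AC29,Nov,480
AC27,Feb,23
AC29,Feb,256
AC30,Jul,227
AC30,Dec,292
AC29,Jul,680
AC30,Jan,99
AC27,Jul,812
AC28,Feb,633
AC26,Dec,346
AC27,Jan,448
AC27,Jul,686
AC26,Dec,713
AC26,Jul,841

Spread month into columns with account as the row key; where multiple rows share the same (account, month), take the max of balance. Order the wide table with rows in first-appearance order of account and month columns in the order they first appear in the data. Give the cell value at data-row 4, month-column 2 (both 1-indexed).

833

With rows in first-appearance order of account, row 4 is account=AC28. month columns in first-appearance order: Dec, Nov, Feb, Jan, Jul; column 2 is Nov.
Long rows with account=AC28, month=Nov: max(833, 160, 636) = 833.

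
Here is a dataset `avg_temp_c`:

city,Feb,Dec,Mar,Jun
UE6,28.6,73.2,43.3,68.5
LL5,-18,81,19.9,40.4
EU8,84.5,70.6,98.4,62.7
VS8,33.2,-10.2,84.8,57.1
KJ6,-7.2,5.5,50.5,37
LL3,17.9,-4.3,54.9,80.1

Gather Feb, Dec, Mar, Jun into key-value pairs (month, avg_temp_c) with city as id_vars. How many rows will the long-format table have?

24

6 city values × 4 melted columns = 24 rows.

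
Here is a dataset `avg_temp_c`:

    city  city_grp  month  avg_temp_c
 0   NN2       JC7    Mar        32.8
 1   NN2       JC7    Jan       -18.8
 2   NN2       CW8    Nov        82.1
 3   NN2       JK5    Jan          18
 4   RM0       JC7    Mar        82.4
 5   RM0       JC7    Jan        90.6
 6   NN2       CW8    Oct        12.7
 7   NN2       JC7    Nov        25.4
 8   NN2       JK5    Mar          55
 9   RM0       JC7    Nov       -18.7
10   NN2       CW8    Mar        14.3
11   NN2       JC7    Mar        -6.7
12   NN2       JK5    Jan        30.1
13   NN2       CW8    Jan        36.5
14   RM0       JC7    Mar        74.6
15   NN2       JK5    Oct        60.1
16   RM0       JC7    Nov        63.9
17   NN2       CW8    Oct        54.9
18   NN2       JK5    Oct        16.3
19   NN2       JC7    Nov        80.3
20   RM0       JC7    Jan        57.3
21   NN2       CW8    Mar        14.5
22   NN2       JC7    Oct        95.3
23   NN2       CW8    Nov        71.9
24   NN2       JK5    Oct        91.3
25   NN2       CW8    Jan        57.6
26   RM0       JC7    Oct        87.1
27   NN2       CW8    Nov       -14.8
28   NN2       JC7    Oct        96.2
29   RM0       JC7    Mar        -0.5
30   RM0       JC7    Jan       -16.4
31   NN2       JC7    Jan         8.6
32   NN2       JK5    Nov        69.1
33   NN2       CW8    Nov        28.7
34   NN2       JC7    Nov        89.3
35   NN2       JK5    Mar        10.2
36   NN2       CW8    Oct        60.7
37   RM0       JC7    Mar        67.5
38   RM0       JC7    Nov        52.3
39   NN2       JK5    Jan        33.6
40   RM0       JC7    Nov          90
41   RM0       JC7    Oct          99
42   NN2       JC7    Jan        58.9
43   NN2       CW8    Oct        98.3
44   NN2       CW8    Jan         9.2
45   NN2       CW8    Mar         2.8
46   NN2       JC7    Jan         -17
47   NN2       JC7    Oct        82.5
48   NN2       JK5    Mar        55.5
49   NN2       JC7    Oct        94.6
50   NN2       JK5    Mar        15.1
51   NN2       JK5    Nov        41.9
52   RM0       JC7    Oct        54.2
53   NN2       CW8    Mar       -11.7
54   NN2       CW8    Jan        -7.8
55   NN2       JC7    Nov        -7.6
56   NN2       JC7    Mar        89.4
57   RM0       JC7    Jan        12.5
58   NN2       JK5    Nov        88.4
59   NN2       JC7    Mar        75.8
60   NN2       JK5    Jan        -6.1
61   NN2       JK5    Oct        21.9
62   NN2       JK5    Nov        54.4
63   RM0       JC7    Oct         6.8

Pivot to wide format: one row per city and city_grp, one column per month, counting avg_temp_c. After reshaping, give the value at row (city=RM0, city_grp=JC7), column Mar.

4

Rows with city=RM0, city_grp=JC7 and month=Mar: avg_temp_c values are 82.4, 74.6, -0.5, 67.5.
4 rows match — count = 4.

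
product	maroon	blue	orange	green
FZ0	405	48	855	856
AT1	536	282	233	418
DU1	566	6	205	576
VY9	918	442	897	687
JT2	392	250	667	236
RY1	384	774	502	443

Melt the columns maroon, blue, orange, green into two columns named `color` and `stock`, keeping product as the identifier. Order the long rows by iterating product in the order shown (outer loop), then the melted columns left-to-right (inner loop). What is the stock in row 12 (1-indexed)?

24 rows total (6 × 4). Row 12: index ⌊(12-1)/4⌋ = 2 into product → DU1; (12-1) mod 4 = 3 into the melted columns → green.
So row 12 is (DU1, green, 576); stock = 576.

576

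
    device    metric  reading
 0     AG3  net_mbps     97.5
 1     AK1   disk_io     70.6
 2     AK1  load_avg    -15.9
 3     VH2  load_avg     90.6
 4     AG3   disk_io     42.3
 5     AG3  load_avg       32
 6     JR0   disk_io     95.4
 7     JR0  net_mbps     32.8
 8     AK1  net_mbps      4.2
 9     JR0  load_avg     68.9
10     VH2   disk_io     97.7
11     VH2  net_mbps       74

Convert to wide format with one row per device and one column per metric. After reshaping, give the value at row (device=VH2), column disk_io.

97.7

Wide layout: rows indexed by device, columns are the 3 distinct metric values (net_mbps, disk_io, load_avg).
Cell (device=VH2, metric=disk_io) draws from the long row where device=VH2 and metric=disk_io, which has reading=97.7.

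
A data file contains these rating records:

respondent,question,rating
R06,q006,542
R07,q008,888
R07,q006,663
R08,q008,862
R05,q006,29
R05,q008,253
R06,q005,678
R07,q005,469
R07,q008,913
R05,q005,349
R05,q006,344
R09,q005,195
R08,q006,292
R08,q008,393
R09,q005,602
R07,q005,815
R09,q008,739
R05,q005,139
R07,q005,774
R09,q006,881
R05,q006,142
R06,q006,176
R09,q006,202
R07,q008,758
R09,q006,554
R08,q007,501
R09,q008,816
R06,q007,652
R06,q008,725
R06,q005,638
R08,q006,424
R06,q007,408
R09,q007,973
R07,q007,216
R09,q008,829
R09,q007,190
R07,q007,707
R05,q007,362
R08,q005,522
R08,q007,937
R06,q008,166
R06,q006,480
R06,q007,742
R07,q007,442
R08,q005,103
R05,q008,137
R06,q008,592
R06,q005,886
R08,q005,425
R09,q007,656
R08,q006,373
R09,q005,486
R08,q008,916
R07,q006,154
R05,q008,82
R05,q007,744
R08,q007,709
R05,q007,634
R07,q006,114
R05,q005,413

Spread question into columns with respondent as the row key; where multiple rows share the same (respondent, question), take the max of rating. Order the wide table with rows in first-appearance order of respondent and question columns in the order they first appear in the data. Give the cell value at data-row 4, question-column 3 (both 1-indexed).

With rows in first-appearance order of respondent, row 4 is respondent=R05. question columns in first-appearance order: q006, q008, q005, q007; column 3 is q005.
Long rows with respondent=R05, question=q005: max(349, 139, 413) = 413.

413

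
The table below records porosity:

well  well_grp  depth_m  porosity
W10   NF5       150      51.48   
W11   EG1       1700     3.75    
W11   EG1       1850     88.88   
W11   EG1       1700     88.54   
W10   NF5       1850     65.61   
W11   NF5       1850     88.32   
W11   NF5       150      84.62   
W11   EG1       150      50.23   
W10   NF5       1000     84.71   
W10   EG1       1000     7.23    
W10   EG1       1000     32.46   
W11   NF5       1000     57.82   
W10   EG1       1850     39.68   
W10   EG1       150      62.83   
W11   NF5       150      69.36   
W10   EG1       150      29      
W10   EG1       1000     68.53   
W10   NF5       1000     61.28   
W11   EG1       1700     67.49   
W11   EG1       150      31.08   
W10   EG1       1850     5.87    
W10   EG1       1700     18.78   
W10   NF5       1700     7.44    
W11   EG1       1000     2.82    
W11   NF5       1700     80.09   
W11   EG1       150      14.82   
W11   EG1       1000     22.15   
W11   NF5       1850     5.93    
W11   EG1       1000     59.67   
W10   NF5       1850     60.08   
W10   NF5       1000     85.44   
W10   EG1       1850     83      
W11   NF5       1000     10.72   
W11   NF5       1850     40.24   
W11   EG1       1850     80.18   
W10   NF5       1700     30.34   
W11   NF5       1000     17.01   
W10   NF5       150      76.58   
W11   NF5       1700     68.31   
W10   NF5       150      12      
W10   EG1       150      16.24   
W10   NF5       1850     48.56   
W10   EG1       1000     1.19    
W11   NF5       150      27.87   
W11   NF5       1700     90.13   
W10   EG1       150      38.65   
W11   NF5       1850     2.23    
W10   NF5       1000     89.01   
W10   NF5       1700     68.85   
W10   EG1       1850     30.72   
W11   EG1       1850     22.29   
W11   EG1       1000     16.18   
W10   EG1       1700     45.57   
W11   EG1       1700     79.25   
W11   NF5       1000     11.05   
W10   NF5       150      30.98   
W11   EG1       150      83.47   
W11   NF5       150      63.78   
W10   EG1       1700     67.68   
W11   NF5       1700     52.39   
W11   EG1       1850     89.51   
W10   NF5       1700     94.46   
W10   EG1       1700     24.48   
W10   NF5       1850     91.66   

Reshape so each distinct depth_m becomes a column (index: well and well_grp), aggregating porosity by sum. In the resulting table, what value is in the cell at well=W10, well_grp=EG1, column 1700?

156.51

Rows with well=W10, well_grp=EG1 and depth_m=1700: porosity values are 18.78, 45.57, 67.68, 24.48.
18.78 + 45.57 + 67.68 + 24.48 = 156.51.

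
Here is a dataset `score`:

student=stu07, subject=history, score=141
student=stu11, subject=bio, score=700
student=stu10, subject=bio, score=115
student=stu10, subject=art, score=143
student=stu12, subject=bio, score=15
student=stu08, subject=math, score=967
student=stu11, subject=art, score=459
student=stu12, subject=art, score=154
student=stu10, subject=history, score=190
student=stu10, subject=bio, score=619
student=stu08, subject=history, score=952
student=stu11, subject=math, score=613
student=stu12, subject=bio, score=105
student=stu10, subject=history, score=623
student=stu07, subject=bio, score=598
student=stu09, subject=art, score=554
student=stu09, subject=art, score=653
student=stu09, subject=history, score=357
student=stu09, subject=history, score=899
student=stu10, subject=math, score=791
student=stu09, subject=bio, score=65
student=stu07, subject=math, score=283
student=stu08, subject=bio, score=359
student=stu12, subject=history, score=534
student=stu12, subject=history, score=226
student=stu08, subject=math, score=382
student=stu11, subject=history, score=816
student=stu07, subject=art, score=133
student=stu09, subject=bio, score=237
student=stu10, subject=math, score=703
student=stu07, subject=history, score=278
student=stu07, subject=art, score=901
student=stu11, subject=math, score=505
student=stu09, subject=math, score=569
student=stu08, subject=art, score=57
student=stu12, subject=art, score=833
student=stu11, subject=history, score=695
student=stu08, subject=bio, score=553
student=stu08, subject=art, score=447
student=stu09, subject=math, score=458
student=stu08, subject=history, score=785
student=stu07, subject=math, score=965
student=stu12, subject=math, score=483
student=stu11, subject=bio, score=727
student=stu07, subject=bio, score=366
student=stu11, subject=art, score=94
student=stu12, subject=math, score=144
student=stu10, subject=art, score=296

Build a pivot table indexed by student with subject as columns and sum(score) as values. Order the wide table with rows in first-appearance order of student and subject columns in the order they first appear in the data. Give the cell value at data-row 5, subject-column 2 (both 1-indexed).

With rows in first-appearance order of student, row 5 is student=stu08. subject columns in first-appearance order: history, bio, art, math; column 2 is bio.
Long rows with student=stu08, subject=bio: 359 + 553 = 912.

912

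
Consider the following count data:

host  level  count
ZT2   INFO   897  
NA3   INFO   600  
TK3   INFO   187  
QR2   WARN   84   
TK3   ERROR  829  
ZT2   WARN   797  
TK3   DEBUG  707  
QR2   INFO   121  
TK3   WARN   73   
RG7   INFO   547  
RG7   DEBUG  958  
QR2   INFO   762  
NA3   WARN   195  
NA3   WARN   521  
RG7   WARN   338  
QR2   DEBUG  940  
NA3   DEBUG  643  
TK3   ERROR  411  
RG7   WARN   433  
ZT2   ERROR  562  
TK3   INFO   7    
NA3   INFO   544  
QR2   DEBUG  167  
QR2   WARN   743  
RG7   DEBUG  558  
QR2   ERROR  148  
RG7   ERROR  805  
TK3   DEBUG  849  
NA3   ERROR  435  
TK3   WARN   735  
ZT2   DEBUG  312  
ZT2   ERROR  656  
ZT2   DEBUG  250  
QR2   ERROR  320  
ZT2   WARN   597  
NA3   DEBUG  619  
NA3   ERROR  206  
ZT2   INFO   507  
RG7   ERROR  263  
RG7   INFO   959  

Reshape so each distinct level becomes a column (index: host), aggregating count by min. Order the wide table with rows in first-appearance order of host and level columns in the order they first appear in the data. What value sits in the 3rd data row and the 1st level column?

7

With rows in first-appearance order of host, row 3 is host=TK3. level columns in first-appearance order: INFO, WARN, ERROR, DEBUG; column 1 is INFO.
Long rows with host=TK3, level=INFO: min(187, 7) = 7.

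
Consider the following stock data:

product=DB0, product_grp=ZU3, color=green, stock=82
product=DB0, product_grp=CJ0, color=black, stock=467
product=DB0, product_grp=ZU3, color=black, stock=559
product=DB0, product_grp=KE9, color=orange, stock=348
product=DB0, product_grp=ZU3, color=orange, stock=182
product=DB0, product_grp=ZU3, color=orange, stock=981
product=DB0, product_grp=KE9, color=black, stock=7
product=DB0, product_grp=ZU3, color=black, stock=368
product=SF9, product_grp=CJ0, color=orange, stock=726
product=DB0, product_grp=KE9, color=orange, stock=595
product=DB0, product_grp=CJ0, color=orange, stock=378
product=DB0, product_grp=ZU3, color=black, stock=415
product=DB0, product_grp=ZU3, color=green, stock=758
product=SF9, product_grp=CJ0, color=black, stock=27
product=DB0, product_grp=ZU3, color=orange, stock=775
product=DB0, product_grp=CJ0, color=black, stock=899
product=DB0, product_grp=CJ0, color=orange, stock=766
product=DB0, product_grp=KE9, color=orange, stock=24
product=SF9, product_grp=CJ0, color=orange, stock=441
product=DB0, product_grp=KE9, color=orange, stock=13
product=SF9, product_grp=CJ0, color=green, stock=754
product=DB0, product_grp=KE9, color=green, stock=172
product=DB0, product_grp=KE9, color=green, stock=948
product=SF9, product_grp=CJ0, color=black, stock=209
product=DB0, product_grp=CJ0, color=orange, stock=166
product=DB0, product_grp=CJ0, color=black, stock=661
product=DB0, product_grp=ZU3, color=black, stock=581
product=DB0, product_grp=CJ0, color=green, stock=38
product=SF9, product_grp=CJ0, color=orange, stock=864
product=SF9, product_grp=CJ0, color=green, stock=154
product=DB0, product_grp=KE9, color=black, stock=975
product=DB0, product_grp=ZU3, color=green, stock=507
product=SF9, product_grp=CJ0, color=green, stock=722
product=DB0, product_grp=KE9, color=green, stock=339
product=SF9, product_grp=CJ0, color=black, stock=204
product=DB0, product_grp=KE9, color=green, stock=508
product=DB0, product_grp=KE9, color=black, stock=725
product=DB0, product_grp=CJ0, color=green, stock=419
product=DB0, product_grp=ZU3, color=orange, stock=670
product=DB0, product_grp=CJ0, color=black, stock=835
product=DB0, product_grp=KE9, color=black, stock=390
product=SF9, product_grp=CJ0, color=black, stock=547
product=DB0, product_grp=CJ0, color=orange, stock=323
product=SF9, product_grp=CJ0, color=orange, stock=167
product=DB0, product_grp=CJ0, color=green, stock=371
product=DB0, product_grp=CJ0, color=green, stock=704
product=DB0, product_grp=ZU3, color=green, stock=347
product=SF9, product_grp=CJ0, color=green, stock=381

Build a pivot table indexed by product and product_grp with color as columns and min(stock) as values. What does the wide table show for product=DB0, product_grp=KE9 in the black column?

Rows with product=DB0, product_grp=KE9 and color=black: stock values are 7, 975, 725, 390.
min(7, 975, 725, 390) = 7.

7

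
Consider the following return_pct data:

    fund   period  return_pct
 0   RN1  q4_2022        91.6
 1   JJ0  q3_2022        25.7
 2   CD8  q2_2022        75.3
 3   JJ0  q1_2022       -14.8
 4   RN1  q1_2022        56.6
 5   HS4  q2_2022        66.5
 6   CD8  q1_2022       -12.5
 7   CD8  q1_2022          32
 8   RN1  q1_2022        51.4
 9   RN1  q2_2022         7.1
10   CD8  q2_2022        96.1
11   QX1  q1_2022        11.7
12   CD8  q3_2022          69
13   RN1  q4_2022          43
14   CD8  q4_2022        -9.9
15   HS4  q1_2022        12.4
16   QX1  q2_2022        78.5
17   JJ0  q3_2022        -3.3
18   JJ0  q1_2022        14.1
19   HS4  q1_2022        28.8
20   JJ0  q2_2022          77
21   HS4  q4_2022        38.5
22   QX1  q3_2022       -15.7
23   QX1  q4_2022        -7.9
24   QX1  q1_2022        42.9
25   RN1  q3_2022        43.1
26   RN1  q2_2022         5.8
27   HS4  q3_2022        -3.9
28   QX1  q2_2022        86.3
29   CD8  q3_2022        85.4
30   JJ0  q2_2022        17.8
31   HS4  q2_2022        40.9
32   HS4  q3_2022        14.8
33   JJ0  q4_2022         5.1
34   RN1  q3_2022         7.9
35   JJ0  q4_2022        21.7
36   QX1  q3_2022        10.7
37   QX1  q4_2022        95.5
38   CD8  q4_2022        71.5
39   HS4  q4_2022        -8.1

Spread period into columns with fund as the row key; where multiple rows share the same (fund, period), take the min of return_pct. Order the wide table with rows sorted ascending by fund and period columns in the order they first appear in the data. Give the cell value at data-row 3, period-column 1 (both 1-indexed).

With rows sorted ascending by fund, row 3 is fund=JJ0. period columns in first-appearance order: q4_2022, q3_2022, q2_2022, q1_2022; column 1 is q4_2022.
Long rows with fund=JJ0, period=q4_2022: min(5.1, 21.7) = 5.1.

5.1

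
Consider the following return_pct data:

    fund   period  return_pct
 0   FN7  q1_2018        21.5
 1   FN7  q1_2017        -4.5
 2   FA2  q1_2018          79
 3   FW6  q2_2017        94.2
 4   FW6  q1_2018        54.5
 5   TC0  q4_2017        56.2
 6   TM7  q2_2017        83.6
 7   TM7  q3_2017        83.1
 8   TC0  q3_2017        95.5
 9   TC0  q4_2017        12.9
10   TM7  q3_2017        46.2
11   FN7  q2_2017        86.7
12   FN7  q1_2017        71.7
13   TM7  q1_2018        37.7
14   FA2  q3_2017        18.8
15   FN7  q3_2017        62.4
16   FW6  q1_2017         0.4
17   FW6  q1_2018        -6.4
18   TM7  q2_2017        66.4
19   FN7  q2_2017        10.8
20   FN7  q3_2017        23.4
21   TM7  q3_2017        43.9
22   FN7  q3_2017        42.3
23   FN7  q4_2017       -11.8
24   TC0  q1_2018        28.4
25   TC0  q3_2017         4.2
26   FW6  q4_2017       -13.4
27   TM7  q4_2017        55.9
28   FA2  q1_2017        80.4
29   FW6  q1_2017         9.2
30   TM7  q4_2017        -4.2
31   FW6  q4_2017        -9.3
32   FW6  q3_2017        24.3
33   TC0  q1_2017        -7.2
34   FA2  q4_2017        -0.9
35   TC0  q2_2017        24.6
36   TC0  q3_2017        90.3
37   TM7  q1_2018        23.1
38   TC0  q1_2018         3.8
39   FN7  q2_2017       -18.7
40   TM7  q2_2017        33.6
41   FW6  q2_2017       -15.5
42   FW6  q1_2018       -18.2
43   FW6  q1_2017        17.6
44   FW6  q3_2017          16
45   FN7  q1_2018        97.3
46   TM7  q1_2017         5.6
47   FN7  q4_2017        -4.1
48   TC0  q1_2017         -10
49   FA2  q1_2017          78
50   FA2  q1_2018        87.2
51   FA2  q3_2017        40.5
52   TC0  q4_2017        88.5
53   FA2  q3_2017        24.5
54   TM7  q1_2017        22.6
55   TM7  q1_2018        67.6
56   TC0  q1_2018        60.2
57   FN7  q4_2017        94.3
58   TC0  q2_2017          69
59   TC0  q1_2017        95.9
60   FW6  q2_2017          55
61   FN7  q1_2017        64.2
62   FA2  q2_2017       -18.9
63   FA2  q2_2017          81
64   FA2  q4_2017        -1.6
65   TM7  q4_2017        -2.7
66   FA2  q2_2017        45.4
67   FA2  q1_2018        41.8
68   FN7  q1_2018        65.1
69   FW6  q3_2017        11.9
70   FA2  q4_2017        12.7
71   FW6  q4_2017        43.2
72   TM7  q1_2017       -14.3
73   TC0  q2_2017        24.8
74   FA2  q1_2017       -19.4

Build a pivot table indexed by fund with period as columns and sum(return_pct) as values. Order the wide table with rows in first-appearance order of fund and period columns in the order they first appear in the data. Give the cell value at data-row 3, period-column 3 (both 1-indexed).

With rows in first-appearance order of fund, row 3 is fund=FW6. period columns in first-appearance order: q1_2018, q1_2017, q2_2017, q4_2017, q3_2017; column 3 is q2_2017.
Long rows with fund=FW6, period=q2_2017: 94.2 + -15.5 + 55 = 133.7.

133.7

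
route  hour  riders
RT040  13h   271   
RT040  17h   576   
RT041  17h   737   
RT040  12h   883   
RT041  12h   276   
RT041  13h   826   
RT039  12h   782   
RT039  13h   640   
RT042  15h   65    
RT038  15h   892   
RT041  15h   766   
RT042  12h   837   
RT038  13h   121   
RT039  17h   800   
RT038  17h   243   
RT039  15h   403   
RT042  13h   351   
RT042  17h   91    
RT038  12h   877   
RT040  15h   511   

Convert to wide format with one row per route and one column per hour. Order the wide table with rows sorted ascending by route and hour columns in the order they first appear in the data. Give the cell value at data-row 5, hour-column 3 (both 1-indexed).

837

With rows sorted ascending by route, row 5 is route=RT042. hour columns in first-appearance order: 13h, 17h, 12h, 15h; column 3 is 12h.
Long rows with route=RT042, hour=12h: riders = 837.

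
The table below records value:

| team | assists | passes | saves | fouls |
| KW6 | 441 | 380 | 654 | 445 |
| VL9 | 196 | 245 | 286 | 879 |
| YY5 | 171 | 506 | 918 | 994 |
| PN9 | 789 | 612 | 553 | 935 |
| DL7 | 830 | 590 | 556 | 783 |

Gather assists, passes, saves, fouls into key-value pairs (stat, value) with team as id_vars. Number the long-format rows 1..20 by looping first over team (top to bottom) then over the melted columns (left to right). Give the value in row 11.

20 rows total (5 × 4). Row 11: index ⌊(11-1)/4⌋ = 2 into team → YY5; (11-1) mod 4 = 2 into the melted columns → saves.
So row 11 is (YY5, saves, 918); value = 918.

918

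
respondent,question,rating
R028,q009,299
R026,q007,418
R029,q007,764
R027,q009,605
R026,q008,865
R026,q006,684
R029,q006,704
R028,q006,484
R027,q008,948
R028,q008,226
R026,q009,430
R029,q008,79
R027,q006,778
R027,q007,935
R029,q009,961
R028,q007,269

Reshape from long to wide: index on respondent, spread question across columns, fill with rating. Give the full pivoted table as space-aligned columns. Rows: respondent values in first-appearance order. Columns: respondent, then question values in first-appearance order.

Columns: respondent plus the 4 distinct question values (q009, q007, q008, q006).
For example, row R028 column q009 takes rating=299 from the long row (R028, q009).

respondent  q009  q007  q008  q006
R028        299   269   226   484 
R026        430   418   865   684 
R029        961   764   79    704 
R027        605   935   948   778 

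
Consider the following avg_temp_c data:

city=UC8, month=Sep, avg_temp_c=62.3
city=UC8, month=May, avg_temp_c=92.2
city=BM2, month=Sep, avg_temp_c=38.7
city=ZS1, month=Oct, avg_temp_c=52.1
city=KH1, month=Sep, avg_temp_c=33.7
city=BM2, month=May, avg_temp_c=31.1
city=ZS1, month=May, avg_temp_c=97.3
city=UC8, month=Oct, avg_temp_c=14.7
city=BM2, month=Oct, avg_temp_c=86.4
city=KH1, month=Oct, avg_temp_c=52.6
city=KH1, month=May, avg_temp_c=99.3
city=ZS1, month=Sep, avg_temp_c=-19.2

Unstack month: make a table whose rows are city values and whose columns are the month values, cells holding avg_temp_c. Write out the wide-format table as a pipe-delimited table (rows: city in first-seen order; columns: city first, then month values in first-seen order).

| city | Sep | May | Oct |
| UC8 | 62.3 | 92.2 | 14.7 |
| BM2 | 38.7 | 31.1 | 86.4 |
| ZS1 | -19.2 | 97.3 | 52.1 |
| KH1 | 33.7 | 99.3 | 52.6 |

Columns: city plus the 3 distinct month values (Sep, May, Oct).
For example, row UC8 column Sep takes avg_temp_c=62.3 from the long row (UC8, Sep).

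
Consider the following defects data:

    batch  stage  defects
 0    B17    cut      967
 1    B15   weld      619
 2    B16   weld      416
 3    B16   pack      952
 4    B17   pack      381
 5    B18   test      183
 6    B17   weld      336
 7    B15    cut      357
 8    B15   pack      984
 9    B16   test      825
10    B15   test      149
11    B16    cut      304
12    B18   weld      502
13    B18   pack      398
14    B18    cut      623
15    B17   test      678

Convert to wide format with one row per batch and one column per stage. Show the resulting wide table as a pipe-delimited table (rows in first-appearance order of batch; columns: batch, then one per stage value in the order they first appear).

| batch | cut | weld | pack | test |
| B17 | 967 | 336 | 381 | 678 |
| B15 | 357 | 619 | 984 | 149 |
| B16 | 304 | 416 | 952 | 825 |
| B18 | 623 | 502 | 398 | 183 |

Columns: batch plus the 4 distinct stage values (cut, weld, pack, test).
For example, row B17 column cut takes defects=967 from the long row (B17, cut).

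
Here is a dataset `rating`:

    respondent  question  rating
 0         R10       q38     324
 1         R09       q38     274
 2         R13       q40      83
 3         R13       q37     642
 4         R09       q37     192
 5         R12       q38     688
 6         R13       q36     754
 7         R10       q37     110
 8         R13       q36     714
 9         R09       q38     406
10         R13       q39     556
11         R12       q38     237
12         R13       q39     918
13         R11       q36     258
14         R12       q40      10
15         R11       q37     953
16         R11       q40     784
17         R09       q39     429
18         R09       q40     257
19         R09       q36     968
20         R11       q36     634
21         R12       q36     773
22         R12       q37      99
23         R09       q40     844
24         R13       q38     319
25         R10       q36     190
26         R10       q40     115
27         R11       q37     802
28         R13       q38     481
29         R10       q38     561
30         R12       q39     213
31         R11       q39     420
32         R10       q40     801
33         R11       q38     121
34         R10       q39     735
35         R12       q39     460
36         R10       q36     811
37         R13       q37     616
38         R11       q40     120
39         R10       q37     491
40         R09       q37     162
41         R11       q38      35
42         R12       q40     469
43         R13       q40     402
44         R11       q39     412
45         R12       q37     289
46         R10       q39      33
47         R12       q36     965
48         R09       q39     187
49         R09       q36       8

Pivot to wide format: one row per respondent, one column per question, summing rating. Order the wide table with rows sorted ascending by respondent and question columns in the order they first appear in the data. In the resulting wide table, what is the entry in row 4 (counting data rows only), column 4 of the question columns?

With rows sorted ascending by respondent, row 4 is respondent=R12. question columns in first-appearance order: q38, q40, q37, q36, q39; column 4 is q36.
Long rows with respondent=R12, question=q36: 773 + 965 = 1738.

1738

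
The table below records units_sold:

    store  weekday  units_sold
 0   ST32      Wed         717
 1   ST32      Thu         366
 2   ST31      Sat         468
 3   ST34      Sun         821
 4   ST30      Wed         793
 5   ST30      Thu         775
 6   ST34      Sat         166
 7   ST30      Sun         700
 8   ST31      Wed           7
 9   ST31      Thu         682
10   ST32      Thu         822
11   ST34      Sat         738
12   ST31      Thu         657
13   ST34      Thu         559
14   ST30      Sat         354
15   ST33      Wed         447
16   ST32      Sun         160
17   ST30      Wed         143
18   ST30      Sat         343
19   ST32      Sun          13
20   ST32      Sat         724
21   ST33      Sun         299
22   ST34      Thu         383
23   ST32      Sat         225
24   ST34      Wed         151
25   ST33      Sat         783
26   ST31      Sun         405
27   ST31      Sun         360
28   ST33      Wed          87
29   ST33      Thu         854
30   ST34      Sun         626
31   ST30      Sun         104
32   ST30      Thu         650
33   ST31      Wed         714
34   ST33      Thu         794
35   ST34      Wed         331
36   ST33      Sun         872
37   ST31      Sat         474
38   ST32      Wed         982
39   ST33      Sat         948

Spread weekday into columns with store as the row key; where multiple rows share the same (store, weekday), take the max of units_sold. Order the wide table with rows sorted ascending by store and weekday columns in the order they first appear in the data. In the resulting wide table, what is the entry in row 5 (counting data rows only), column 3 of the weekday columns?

With rows sorted ascending by store, row 5 is store=ST34. weekday columns in first-appearance order: Wed, Thu, Sat, Sun; column 3 is Sat.
Long rows with store=ST34, weekday=Sat: max(166, 738) = 738.

738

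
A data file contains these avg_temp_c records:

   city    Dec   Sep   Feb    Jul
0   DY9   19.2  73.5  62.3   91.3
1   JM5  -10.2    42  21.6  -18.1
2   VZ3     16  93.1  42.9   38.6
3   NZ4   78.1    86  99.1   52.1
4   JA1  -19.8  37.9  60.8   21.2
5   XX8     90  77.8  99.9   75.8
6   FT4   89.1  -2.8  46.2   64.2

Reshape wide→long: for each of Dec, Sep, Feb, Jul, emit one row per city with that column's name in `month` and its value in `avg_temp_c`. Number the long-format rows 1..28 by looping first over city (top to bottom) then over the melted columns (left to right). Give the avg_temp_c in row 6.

28 rows total (7 × 4). Row 6: index ⌊(6-1)/4⌋ = 1 into city → JM5; (6-1) mod 4 = 1 into the melted columns → Sep.
So row 6 is (JM5, Sep, 42); avg_temp_c = 42.

42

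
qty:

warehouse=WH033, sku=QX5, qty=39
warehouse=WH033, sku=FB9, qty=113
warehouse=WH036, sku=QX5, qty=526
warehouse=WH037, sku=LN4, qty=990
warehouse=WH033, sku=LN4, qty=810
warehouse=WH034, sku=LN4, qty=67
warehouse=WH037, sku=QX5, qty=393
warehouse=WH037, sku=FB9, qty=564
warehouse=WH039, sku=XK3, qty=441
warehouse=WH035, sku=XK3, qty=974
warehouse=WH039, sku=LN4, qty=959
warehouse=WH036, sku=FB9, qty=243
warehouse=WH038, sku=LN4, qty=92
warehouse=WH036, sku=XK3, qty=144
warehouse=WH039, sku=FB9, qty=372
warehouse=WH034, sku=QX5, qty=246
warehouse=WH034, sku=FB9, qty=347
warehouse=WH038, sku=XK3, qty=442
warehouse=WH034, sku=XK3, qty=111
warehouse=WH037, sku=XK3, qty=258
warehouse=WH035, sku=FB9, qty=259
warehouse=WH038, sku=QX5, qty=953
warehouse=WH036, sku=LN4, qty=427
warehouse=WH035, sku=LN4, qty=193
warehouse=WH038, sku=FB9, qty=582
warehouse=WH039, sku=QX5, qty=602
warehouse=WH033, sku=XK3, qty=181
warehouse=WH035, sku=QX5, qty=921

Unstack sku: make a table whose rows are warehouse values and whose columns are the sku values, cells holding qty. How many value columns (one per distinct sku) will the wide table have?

4

4 distinct sku values: XK3, QX5, LN4, FB9.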